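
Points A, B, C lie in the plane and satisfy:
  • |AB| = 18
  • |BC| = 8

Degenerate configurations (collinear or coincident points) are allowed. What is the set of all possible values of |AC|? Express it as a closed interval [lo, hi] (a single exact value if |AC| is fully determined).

|AB| ∈ {18}
|BC| ∈ {8}
|AC| ∈ [10, 26]

|AC| ∈ [10, 26]  (≈ [10.0000, 26.0000])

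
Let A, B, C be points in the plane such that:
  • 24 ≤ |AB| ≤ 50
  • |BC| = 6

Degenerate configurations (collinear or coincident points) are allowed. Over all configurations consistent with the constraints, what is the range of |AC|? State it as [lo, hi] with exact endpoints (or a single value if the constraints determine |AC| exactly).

|AC| ∈ [18, 56]  (≈ [18.0000, 56.0000])

|AB| ∈ [24, 50]
|BC| ∈ {6}
|AC| ∈ [18, 56]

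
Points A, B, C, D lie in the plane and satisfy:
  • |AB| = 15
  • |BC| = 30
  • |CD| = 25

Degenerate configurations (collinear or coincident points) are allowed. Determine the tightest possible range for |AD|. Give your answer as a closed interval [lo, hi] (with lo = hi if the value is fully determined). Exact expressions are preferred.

|AD| ∈ [0, 70]  (≈ [0.0000, 70.0000])

|AB| ∈ {15}
|BC| ∈ {30}
|CD| ∈ {25}
|AC| ∈ [15, 45]
|BD| ∈ [5, 55]
|AD| ∈ [0, 70]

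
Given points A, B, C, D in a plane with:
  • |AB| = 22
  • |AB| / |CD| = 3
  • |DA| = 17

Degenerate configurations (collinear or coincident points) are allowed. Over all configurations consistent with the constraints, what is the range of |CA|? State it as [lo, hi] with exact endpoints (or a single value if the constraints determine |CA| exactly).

|AB| ∈ {22}
|AD| ∈ {17}
|CD| ∈ {22/3}
|BD| ∈ [5, 39]
|AC| ∈ [29/3, 73/3]
|BC| ∈ [0, 139/3]

|CA| ∈ [29/3, 73/3]  (≈ [9.6667, 24.3333])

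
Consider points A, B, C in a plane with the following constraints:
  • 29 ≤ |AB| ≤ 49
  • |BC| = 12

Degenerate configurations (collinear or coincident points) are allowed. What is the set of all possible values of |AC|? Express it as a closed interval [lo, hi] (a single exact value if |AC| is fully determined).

|AB| ∈ [29, 49]
|BC| ∈ {12}
|AC| ∈ [17, 61]

|AC| ∈ [17, 61]  (≈ [17.0000, 61.0000])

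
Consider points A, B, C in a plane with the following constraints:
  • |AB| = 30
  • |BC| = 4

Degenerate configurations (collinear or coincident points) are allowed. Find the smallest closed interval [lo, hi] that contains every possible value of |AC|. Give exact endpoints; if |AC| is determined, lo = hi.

|AC| ∈ [26, 34]  (≈ [26.0000, 34.0000])

|AB| ∈ {30}
|BC| ∈ {4}
|AC| ∈ [26, 34]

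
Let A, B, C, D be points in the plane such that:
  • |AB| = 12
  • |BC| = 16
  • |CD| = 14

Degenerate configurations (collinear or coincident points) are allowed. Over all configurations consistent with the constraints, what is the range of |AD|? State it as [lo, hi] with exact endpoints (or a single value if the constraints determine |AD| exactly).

|AB| ∈ {12}
|BC| ∈ {16}
|CD| ∈ {14}
|AC| ∈ [4, 28]
|BD| ∈ [2, 30]
|AD| ∈ [0, 42]

|AD| ∈ [0, 42]  (≈ [0.0000, 42.0000])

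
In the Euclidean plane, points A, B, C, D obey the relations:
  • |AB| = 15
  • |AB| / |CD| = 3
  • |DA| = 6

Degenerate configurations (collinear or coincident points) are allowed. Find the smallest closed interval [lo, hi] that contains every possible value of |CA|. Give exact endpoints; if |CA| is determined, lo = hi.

|CA| ∈ [1, 11]  (≈ [1.0000, 11.0000])

|AB| ∈ {15}
|AD| ∈ {6}
|CD| ∈ {5}
|BD| ∈ [9, 21]
|AC| ∈ [1, 11]
|BC| ∈ [4, 26]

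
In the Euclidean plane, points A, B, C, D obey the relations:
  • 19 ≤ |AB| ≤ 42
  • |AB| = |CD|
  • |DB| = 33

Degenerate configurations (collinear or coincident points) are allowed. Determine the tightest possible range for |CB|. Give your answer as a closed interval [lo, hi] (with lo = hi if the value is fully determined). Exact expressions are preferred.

|CB| ∈ [0, 75]  (≈ [0.0000, 75.0000])

|AB| ∈ [19, 42]
|BD| ∈ {33}
|CD| ∈ [19, 42]
|AD| ∈ [0, 75]
|BC| ∈ [0, 75]
|AC| ∈ [0, 117]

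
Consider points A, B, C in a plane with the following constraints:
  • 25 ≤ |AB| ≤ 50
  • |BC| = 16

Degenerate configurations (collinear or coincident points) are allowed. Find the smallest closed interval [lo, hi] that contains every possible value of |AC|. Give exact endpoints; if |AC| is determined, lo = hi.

|AC| ∈ [9, 66]  (≈ [9.0000, 66.0000])

|AB| ∈ [25, 50]
|BC| ∈ {16}
|AC| ∈ [9, 66]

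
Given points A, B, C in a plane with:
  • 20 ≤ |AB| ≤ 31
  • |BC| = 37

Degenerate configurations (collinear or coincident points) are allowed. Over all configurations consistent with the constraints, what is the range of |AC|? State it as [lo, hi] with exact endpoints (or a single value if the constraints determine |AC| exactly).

|AB| ∈ [20, 31]
|BC| ∈ {37}
|AC| ∈ [6, 68]

|AC| ∈ [6, 68]  (≈ [6.0000, 68.0000])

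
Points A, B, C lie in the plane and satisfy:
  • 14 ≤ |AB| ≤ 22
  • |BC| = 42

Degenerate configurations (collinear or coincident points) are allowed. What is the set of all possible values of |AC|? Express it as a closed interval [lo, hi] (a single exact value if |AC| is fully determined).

|AB| ∈ [14, 22]
|BC| ∈ {42}
|AC| ∈ [20, 64]

|AC| ∈ [20, 64]  (≈ [20.0000, 64.0000])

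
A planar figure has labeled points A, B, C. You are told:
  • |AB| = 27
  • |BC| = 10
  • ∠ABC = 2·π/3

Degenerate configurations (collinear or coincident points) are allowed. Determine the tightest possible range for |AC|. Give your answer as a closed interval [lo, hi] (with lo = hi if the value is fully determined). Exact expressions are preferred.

|AB| ∈ {27}
|BC| ∈ {10}
|AC| ∈ {√(1099)}

|AC| = √(1099)  (≈ 33.1512)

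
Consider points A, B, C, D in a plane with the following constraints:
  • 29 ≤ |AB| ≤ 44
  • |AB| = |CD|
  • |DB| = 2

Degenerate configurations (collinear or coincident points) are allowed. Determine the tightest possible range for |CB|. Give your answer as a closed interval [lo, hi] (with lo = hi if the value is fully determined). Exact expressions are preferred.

|CB| ∈ [27, 46]  (≈ [27.0000, 46.0000])

|AB| ∈ [29, 44]
|BD| ∈ {2}
|CD| ∈ [29, 44]
|AD| ∈ [27, 46]
|BC| ∈ [27, 46]
|AC| ∈ [0, 90]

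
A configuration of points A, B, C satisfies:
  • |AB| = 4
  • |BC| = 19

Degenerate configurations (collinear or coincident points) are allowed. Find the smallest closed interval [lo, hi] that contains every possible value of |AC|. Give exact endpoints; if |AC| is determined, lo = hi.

|AB| ∈ {4}
|BC| ∈ {19}
|AC| ∈ [15, 23]

|AC| ∈ [15, 23]  (≈ [15.0000, 23.0000])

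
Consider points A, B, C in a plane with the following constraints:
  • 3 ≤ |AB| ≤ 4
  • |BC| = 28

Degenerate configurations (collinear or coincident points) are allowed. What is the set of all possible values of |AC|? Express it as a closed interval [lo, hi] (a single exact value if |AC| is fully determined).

|AC| ∈ [24, 32]  (≈ [24.0000, 32.0000])

|AB| ∈ [3, 4]
|BC| ∈ {28}
|AC| ∈ [24, 32]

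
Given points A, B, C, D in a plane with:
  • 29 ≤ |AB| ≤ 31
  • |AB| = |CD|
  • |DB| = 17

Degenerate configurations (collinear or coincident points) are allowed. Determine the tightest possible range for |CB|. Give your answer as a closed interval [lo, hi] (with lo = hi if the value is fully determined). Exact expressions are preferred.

|AB| ∈ [29, 31]
|BD| ∈ {17}
|CD| ∈ [29, 31]
|AD| ∈ [12, 48]
|BC| ∈ [12, 48]
|AC| ∈ [0, 79]

|CB| ∈ [12, 48]  (≈ [12.0000, 48.0000])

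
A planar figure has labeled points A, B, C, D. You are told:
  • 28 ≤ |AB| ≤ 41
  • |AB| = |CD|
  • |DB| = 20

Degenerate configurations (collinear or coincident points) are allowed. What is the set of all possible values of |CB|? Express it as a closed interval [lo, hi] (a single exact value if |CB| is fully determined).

|CB| ∈ [8, 61]  (≈ [8.0000, 61.0000])

|AB| ∈ [28, 41]
|BD| ∈ {20}
|CD| ∈ [28, 41]
|AD| ∈ [8, 61]
|BC| ∈ [8, 61]
|AC| ∈ [0, 102]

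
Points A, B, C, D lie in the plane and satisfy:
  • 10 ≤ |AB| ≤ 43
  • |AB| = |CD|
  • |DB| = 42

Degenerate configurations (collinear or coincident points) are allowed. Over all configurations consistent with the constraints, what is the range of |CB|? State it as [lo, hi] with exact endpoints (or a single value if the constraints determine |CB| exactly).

|CB| ∈ [0, 85]  (≈ [0.0000, 85.0000])

|AB| ∈ [10, 43]
|BD| ∈ {42}
|CD| ∈ [10, 43]
|AD| ∈ [0, 85]
|BC| ∈ [0, 85]
|AC| ∈ [0, 128]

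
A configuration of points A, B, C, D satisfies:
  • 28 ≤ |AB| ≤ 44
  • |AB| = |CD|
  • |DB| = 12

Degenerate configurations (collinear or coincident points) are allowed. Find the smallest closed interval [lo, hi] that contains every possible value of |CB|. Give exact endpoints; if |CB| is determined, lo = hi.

|CB| ∈ [16, 56]  (≈ [16.0000, 56.0000])

|AB| ∈ [28, 44]
|BD| ∈ {12}
|CD| ∈ [28, 44]
|AD| ∈ [16, 56]
|BC| ∈ [16, 56]
|AC| ∈ [0, 100]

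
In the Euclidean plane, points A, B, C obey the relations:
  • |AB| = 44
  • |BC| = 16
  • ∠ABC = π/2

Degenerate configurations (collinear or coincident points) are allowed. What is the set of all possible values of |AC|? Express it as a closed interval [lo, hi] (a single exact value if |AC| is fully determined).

|AB| ∈ {44}
|BC| ∈ {16}
|AC| ∈ {4·√(137)}

|AC| = 4·√(137)  (≈ 46.8188)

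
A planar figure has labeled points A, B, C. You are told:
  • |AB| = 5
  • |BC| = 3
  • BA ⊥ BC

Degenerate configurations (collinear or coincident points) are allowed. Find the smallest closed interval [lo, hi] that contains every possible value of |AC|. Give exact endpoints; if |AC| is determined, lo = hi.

|AB| ∈ {5}
|BC| ∈ {3}
|AC| ∈ {√(34)}

|AC| = √(34)  (≈ 5.8310)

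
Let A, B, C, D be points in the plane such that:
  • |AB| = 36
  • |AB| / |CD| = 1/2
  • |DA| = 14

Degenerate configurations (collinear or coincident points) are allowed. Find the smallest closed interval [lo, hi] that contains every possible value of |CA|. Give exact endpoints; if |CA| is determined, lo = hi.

|AB| ∈ {36}
|AD| ∈ {14}
|CD| ∈ {72}
|BD| ∈ [22, 50]
|AC| ∈ [58, 86]
|BC| ∈ [22, 122]

|CA| ∈ [58, 86]  (≈ [58.0000, 86.0000])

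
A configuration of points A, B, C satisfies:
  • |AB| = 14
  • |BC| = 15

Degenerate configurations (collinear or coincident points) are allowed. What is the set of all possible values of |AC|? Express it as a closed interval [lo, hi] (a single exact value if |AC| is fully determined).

|AB| ∈ {14}
|BC| ∈ {15}
|AC| ∈ [1, 29]

|AC| ∈ [1, 29]  (≈ [1.0000, 29.0000])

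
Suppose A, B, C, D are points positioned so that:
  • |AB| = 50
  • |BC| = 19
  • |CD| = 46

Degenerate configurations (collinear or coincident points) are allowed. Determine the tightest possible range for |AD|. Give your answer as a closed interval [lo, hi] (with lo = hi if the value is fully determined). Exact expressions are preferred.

|AD| ∈ [0, 115]  (≈ [0.0000, 115.0000])

|AB| ∈ {50}
|BC| ∈ {19}
|CD| ∈ {46}
|AC| ∈ [31, 69]
|BD| ∈ [27, 65]
|AD| ∈ [0, 115]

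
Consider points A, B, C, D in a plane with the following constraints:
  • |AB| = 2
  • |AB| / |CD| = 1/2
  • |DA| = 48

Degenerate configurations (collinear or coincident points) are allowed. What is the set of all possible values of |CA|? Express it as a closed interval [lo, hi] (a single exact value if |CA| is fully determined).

|AB| ∈ {2}
|AD| ∈ {48}
|CD| ∈ {4}
|BD| ∈ [46, 50]
|AC| ∈ [44, 52]
|BC| ∈ [42, 54]

|CA| ∈ [44, 52]  (≈ [44.0000, 52.0000])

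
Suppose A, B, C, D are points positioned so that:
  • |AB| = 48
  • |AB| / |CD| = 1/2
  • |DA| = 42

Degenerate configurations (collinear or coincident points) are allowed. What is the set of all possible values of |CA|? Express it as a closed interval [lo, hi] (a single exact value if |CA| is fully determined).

|CA| ∈ [54, 138]  (≈ [54.0000, 138.0000])

|AB| ∈ {48}
|AD| ∈ {42}
|CD| ∈ {96}
|BD| ∈ [6, 90]
|AC| ∈ [54, 138]
|BC| ∈ [6, 186]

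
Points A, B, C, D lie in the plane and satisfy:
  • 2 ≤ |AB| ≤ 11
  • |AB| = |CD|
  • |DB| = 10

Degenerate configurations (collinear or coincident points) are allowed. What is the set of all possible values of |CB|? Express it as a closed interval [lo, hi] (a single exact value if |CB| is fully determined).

|CB| ∈ [0, 21]  (≈ [0.0000, 21.0000])

|AB| ∈ [2, 11]
|BD| ∈ {10}
|CD| ∈ [2, 11]
|AD| ∈ [0, 21]
|BC| ∈ [0, 21]
|AC| ∈ [0, 32]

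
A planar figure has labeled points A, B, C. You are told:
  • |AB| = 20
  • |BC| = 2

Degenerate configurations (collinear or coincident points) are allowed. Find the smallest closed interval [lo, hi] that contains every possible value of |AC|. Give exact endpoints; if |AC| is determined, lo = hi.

|AC| ∈ [18, 22]  (≈ [18.0000, 22.0000])

|AB| ∈ {20}
|BC| ∈ {2}
|AC| ∈ [18, 22]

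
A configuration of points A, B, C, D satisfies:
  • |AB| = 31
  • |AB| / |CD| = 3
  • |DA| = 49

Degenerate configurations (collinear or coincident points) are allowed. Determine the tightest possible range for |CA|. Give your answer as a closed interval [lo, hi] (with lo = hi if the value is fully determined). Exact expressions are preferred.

|CA| ∈ [116/3, 178/3]  (≈ [38.6667, 59.3333])

|AB| ∈ {31}
|AD| ∈ {49}
|CD| ∈ {31/3}
|BD| ∈ [18, 80]
|AC| ∈ [116/3, 178/3]
|BC| ∈ [23/3, 271/3]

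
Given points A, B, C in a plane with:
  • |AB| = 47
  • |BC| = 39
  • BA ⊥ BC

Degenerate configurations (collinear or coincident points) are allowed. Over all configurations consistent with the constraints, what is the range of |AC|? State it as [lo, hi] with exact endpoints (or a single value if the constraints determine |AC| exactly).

|AC| = √(3730)  (≈ 61.0737)

|AB| ∈ {47}
|BC| ∈ {39}
|AC| ∈ {√(3730)}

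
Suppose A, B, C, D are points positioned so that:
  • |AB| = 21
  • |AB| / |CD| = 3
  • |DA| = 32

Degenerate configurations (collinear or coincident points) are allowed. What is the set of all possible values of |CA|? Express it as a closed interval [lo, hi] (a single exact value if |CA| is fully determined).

|CA| ∈ [25, 39]  (≈ [25.0000, 39.0000])

|AB| ∈ {21}
|AD| ∈ {32}
|CD| ∈ {7}
|BD| ∈ [11, 53]
|AC| ∈ [25, 39]
|BC| ∈ [4, 60]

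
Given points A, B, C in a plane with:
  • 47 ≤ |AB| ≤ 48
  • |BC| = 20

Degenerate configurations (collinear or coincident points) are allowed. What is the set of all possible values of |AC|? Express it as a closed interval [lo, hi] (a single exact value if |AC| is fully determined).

|AC| ∈ [27, 68]  (≈ [27.0000, 68.0000])

|AB| ∈ [47, 48]
|BC| ∈ {20}
|AC| ∈ [27, 68]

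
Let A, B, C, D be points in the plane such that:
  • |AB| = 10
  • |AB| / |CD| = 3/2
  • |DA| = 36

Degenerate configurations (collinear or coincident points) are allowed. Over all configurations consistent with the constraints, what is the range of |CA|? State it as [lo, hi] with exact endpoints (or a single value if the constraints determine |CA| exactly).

|AB| ∈ {10}
|AD| ∈ {36}
|CD| ∈ {20/3}
|BD| ∈ [26, 46]
|AC| ∈ [88/3, 128/3]
|BC| ∈ [58/3, 158/3]

|CA| ∈ [88/3, 128/3]  (≈ [29.3333, 42.6667])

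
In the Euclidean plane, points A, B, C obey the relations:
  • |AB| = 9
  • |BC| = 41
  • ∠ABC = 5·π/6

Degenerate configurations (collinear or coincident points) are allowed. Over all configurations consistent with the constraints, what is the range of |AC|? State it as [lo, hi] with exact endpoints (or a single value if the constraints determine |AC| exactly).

|AB| ∈ {9}
|BC| ∈ {41}
|AC| ∈ {√(369·√(3) + 1762)}

|AC| = √(369·√(3) + 1762)  (≈ 49.0013)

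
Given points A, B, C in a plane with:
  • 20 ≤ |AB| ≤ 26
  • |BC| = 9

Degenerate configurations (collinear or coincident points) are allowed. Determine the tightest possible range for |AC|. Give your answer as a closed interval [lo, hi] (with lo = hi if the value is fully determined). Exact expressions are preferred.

|AC| ∈ [11, 35]  (≈ [11.0000, 35.0000])

|AB| ∈ [20, 26]
|BC| ∈ {9}
|AC| ∈ [11, 35]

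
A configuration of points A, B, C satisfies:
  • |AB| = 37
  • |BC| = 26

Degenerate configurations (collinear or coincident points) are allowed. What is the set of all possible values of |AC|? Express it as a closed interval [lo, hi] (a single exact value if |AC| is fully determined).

|AB| ∈ {37}
|BC| ∈ {26}
|AC| ∈ [11, 63]

|AC| ∈ [11, 63]  (≈ [11.0000, 63.0000])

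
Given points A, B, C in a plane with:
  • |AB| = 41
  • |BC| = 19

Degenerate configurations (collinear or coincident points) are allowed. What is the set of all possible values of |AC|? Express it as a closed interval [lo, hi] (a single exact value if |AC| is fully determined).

|AB| ∈ {41}
|BC| ∈ {19}
|AC| ∈ [22, 60]

|AC| ∈ [22, 60]  (≈ [22.0000, 60.0000])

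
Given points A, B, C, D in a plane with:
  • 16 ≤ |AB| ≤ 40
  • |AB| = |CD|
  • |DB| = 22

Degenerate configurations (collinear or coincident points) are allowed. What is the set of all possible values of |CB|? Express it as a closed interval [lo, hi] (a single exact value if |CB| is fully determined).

|AB| ∈ [16, 40]
|BD| ∈ {22}
|CD| ∈ [16, 40]
|AD| ∈ [0, 62]
|BC| ∈ [0, 62]
|AC| ∈ [0, 102]

|CB| ∈ [0, 62]  (≈ [0.0000, 62.0000])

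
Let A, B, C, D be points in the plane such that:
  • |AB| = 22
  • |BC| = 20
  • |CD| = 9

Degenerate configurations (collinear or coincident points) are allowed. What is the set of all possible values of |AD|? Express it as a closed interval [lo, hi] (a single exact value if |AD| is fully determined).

|AD| ∈ [0, 51]  (≈ [0.0000, 51.0000])

|AB| ∈ {22}
|BC| ∈ {20}
|CD| ∈ {9}
|AC| ∈ [2, 42]
|BD| ∈ [11, 29]
|AD| ∈ [0, 51]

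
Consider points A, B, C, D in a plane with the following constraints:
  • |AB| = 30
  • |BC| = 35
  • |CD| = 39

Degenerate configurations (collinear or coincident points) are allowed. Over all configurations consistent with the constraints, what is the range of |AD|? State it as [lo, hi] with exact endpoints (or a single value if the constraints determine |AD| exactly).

|AD| ∈ [0, 104]  (≈ [0.0000, 104.0000])

|AB| ∈ {30}
|BC| ∈ {35}
|CD| ∈ {39}
|AC| ∈ [5, 65]
|BD| ∈ [4, 74]
|AD| ∈ [0, 104]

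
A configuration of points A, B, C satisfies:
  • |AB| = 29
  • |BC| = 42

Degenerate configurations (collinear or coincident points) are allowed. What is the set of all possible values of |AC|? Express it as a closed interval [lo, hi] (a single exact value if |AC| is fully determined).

|AB| ∈ {29}
|BC| ∈ {42}
|AC| ∈ [13, 71]

|AC| ∈ [13, 71]  (≈ [13.0000, 71.0000])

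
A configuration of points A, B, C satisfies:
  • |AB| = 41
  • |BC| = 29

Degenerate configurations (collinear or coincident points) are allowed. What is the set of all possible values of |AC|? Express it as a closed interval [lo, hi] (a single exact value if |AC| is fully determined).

|AB| ∈ {41}
|BC| ∈ {29}
|AC| ∈ [12, 70]

|AC| ∈ [12, 70]  (≈ [12.0000, 70.0000])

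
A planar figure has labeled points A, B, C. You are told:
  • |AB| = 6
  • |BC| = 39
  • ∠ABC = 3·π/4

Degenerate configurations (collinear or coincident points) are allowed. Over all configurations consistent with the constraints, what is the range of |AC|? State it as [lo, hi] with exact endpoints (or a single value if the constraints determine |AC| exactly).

|AB| ∈ {6}
|BC| ∈ {39}
|AC| ∈ {3·√(26·√(2) + 173)}

|AC| = 3·√(26·√(2) + 173)  (≈ 43.4503)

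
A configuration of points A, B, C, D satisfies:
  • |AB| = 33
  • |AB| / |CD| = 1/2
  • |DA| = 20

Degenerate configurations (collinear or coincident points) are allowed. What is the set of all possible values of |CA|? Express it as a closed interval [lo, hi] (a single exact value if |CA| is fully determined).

|AB| ∈ {33}
|AD| ∈ {20}
|CD| ∈ {66}
|BD| ∈ [13, 53]
|AC| ∈ [46, 86]
|BC| ∈ [13, 119]

|CA| ∈ [46, 86]  (≈ [46.0000, 86.0000])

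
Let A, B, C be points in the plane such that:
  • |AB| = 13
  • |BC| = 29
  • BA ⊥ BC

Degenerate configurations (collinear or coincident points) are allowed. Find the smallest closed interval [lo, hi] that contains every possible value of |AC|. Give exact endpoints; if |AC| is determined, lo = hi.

|AB| ∈ {13}
|BC| ∈ {29}
|AC| ∈ {√(1010)}

|AC| = √(1010)  (≈ 31.7805)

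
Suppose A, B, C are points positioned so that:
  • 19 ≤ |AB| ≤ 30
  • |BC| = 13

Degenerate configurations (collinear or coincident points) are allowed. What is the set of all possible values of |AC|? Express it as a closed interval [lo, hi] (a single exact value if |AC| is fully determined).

|AC| ∈ [6, 43]  (≈ [6.0000, 43.0000])

|AB| ∈ [19, 30]
|BC| ∈ {13}
|AC| ∈ [6, 43]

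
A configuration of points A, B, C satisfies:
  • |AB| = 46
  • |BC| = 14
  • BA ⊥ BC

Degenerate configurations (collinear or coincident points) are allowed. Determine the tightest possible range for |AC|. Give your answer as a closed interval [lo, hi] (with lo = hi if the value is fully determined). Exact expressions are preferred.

|AB| ∈ {46}
|BC| ∈ {14}
|AC| ∈ {34·√(2)}

|AC| = 34·√(2)  (≈ 48.0833)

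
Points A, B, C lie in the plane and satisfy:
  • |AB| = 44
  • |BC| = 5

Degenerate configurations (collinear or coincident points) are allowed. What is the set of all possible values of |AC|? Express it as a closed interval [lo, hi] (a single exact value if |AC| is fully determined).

|AB| ∈ {44}
|BC| ∈ {5}
|AC| ∈ [39, 49]

|AC| ∈ [39, 49]  (≈ [39.0000, 49.0000])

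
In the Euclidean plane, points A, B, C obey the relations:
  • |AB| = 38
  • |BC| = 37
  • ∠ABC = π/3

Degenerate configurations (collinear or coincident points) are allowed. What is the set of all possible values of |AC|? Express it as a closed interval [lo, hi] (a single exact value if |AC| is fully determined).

|AB| ∈ {38}
|BC| ∈ {37}
|AC| ∈ {√(1407)}

|AC| = √(1407)  (≈ 37.5100)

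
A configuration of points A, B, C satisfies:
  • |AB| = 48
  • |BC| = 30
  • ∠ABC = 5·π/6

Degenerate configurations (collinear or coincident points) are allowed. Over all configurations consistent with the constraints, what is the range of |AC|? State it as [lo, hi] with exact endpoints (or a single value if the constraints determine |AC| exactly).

|AB| ∈ {48}
|BC| ∈ {30}
|AC| ∈ {6·√(40·√(3) + 89)}

|AC| = 6·√(40·√(3) + 89)  (≈ 75.4861)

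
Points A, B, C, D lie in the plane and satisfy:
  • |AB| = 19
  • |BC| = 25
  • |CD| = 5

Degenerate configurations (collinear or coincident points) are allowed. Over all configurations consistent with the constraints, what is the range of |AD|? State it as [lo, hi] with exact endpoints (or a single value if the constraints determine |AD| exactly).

|AD| ∈ [1, 49]  (≈ [1.0000, 49.0000])

|AB| ∈ {19}
|BC| ∈ {25}
|CD| ∈ {5}
|AC| ∈ [6, 44]
|BD| ∈ [20, 30]
|AD| ∈ [1, 49]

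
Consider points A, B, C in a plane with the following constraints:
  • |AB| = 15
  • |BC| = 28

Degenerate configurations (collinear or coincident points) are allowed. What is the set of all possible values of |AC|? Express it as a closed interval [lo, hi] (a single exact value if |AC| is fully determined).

|AB| ∈ {15}
|BC| ∈ {28}
|AC| ∈ [13, 43]

|AC| ∈ [13, 43]  (≈ [13.0000, 43.0000])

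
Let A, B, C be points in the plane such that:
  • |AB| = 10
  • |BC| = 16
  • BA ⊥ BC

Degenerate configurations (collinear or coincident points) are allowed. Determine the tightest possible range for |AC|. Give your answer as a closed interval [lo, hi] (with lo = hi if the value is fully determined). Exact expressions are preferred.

|AB| ∈ {10}
|BC| ∈ {16}
|AC| ∈ {2·√(89)}

|AC| = 2·√(89)  (≈ 18.8680)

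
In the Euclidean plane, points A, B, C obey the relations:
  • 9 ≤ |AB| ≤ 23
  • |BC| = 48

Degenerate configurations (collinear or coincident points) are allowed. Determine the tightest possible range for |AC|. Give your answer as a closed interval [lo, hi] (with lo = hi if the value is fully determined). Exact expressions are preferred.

|AB| ∈ [9, 23]
|BC| ∈ {48}
|AC| ∈ [25, 71]

|AC| ∈ [25, 71]  (≈ [25.0000, 71.0000])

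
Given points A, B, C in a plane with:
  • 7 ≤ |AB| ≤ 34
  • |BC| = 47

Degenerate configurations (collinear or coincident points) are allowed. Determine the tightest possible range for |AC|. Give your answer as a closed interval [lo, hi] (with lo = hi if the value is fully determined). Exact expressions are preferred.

|AC| ∈ [13, 81]  (≈ [13.0000, 81.0000])

|AB| ∈ [7, 34]
|BC| ∈ {47}
|AC| ∈ [13, 81]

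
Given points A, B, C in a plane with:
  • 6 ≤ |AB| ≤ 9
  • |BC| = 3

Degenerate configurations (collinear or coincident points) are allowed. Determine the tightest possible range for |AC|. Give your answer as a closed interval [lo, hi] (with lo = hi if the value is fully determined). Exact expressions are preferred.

|AC| ∈ [3, 12]  (≈ [3.0000, 12.0000])

|AB| ∈ [6, 9]
|BC| ∈ {3}
|AC| ∈ [3, 12]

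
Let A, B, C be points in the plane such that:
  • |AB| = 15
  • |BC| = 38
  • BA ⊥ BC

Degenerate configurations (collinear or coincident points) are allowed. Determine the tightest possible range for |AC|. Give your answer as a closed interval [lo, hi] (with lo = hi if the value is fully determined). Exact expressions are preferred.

|AB| ∈ {15}
|BC| ∈ {38}
|AC| ∈ {√(1669)}

|AC| = √(1669)  (≈ 40.8534)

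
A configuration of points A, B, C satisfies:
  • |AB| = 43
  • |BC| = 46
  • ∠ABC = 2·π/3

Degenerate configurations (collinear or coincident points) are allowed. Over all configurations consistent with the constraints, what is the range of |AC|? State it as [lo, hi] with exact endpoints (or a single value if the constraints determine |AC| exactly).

|AB| ∈ {43}
|BC| ∈ {46}
|AC| ∈ {√(5943)}

|AC| = √(5943)  (≈ 77.0909)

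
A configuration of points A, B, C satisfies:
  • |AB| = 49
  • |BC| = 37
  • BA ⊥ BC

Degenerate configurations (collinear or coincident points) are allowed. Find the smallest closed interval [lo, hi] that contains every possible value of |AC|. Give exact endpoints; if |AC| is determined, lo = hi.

|AC| = √(3770)  (≈ 61.4003)

|AB| ∈ {49}
|BC| ∈ {37}
|AC| ∈ {√(3770)}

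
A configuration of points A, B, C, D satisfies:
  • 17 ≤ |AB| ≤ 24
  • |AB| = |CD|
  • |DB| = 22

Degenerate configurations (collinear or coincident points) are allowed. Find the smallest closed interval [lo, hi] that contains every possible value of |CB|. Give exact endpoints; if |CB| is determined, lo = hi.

|AB| ∈ [17, 24]
|BD| ∈ {22}
|CD| ∈ [17, 24]
|AD| ∈ [0, 46]
|BC| ∈ [0, 46]
|AC| ∈ [0, 70]

|CB| ∈ [0, 46]  (≈ [0.0000, 46.0000])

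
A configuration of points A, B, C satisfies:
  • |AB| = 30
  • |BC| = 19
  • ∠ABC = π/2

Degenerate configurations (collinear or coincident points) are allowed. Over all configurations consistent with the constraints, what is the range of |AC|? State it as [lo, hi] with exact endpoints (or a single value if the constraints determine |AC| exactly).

|AB| ∈ {30}
|BC| ∈ {19}
|AC| ∈ {√(1261)}

|AC| = √(1261)  (≈ 35.5106)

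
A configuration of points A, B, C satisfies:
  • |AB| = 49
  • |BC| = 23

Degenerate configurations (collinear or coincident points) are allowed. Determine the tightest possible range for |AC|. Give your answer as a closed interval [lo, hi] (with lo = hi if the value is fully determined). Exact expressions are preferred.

|AC| ∈ [26, 72]  (≈ [26.0000, 72.0000])

|AB| ∈ {49}
|BC| ∈ {23}
|AC| ∈ [26, 72]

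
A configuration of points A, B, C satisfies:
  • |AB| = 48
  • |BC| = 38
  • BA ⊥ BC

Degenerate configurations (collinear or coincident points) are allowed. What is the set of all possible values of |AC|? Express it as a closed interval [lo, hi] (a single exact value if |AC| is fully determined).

|AC| = 2·√(937)  (≈ 61.2209)

|AB| ∈ {48}
|BC| ∈ {38}
|AC| ∈ {2·√(937)}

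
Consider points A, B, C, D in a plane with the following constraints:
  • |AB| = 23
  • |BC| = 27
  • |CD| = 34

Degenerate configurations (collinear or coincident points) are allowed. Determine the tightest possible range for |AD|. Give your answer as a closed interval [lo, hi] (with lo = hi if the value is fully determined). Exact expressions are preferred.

|AD| ∈ [0, 84]  (≈ [0.0000, 84.0000])

|AB| ∈ {23}
|BC| ∈ {27}
|CD| ∈ {34}
|AC| ∈ [4, 50]
|BD| ∈ [7, 61]
|AD| ∈ [0, 84]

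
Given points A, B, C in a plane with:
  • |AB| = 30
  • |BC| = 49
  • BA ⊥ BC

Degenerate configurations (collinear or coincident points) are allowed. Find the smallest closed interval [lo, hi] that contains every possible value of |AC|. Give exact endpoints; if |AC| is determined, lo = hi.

|AC| = √(3301)  (≈ 57.4543)

|AB| ∈ {30}
|BC| ∈ {49}
|AC| ∈ {√(3301)}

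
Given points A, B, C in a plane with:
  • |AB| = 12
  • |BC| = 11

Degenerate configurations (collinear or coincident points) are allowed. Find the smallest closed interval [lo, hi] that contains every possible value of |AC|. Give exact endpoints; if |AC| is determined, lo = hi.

|AC| ∈ [1, 23]  (≈ [1.0000, 23.0000])

|AB| ∈ {12}
|BC| ∈ {11}
|AC| ∈ [1, 23]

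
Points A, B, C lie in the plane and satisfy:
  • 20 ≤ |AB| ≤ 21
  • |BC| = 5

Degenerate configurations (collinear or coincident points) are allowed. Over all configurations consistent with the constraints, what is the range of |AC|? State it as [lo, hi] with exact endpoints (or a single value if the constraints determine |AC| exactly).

|AB| ∈ [20, 21]
|BC| ∈ {5}
|AC| ∈ [15, 26]

|AC| ∈ [15, 26]  (≈ [15.0000, 26.0000])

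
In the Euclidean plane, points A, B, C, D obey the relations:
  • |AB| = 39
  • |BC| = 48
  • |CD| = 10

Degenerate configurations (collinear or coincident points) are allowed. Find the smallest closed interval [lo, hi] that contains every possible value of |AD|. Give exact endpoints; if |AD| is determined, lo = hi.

|AD| ∈ [0, 97]  (≈ [0.0000, 97.0000])

|AB| ∈ {39}
|BC| ∈ {48}
|CD| ∈ {10}
|AC| ∈ [9, 87]
|BD| ∈ [38, 58]
|AD| ∈ [0, 97]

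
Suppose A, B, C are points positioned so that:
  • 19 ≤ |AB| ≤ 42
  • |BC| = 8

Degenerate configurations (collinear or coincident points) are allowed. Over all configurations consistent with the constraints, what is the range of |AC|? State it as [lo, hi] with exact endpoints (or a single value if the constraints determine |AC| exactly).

|AB| ∈ [19, 42]
|BC| ∈ {8}
|AC| ∈ [11, 50]

|AC| ∈ [11, 50]  (≈ [11.0000, 50.0000])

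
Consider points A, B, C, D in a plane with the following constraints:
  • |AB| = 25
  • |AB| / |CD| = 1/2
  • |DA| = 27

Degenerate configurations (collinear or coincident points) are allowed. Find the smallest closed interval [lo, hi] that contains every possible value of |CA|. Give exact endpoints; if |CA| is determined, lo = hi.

|AB| ∈ {25}
|AD| ∈ {27}
|CD| ∈ {50}
|BD| ∈ [2, 52]
|AC| ∈ [23, 77]
|BC| ∈ [0, 102]

|CA| ∈ [23, 77]  (≈ [23.0000, 77.0000])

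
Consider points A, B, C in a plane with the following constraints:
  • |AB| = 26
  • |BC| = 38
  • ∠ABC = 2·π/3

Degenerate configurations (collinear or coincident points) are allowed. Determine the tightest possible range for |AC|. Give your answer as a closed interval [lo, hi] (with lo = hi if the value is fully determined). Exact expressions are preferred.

|AB| ∈ {26}
|BC| ∈ {38}
|AC| ∈ {2·√(777)}

|AC| = 2·√(777)  (≈ 55.7494)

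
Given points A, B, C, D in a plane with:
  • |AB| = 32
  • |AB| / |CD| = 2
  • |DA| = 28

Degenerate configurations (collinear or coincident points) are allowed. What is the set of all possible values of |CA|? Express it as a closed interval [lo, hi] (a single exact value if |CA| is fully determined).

|AB| ∈ {32}
|AD| ∈ {28}
|CD| ∈ {16}
|BD| ∈ [4, 60]
|AC| ∈ [12, 44]
|BC| ∈ [0, 76]

|CA| ∈ [12, 44]  (≈ [12.0000, 44.0000])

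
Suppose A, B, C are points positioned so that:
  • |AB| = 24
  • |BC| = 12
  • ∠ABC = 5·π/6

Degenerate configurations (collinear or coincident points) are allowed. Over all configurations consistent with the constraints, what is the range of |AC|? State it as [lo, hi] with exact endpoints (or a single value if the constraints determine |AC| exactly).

|AB| ∈ {24}
|BC| ∈ {12}
|AC| ∈ {12·√(2·√(3) + 5)}

|AC| = 12·√(2·√(3) + 5)  (≈ 34.9118)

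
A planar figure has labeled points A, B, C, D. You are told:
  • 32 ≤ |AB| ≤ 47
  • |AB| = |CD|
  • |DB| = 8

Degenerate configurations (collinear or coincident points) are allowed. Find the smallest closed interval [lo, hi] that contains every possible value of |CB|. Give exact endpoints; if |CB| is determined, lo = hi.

|CB| ∈ [24, 55]  (≈ [24.0000, 55.0000])

|AB| ∈ [32, 47]
|BD| ∈ {8}
|CD| ∈ [32, 47]
|AD| ∈ [24, 55]
|BC| ∈ [24, 55]
|AC| ∈ [0, 102]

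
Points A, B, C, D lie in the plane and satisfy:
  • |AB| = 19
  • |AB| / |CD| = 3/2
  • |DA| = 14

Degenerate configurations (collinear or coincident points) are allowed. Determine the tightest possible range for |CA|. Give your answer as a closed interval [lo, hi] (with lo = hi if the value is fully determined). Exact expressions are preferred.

|AB| ∈ {19}
|AD| ∈ {14}
|CD| ∈ {38/3}
|BD| ∈ [5, 33]
|AC| ∈ [4/3, 80/3]
|BC| ∈ [0, 137/3]

|CA| ∈ [4/3, 80/3]  (≈ [1.3333, 26.6667])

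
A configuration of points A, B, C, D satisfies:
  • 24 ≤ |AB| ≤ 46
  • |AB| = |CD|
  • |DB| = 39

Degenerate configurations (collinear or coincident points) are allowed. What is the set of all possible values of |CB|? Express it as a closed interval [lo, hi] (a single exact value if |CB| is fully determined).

|AB| ∈ [24, 46]
|BD| ∈ {39}
|CD| ∈ [24, 46]
|AD| ∈ [0, 85]
|BC| ∈ [0, 85]
|AC| ∈ [0, 131]

|CB| ∈ [0, 85]  (≈ [0.0000, 85.0000])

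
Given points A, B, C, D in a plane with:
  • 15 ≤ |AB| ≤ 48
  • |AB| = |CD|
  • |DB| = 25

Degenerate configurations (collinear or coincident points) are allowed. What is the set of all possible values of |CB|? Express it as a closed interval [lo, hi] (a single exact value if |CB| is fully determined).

|CB| ∈ [0, 73]  (≈ [0.0000, 73.0000])

|AB| ∈ [15, 48]
|BD| ∈ {25}
|CD| ∈ [15, 48]
|AD| ∈ [0, 73]
|BC| ∈ [0, 73]
|AC| ∈ [0, 121]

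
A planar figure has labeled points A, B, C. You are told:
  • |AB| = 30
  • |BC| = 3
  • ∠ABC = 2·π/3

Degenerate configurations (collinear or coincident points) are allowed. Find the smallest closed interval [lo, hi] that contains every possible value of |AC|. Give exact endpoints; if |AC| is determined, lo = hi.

|AB| ∈ {30}
|BC| ∈ {3}
|AC| ∈ {3·√(111)}

|AC| = 3·√(111)  (≈ 31.6070)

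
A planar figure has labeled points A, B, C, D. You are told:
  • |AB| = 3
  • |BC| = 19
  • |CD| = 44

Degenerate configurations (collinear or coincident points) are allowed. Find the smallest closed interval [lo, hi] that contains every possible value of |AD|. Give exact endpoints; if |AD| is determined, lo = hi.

|AB| ∈ {3}
|BC| ∈ {19}
|CD| ∈ {44}
|AC| ∈ [16, 22]
|BD| ∈ [25, 63]
|AD| ∈ [22, 66]

|AD| ∈ [22, 66]  (≈ [22.0000, 66.0000])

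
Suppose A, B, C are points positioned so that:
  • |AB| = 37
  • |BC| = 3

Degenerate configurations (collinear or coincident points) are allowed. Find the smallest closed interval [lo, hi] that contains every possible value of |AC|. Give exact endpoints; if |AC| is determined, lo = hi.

|AB| ∈ {37}
|BC| ∈ {3}
|AC| ∈ [34, 40]

|AC| ∈ [34, 40]  (≈ [34.0000, 40.0000])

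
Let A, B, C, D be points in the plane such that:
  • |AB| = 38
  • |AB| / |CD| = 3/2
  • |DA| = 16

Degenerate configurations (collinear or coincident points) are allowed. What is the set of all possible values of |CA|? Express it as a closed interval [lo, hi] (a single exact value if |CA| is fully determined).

|AB| ∈ {38}
|AD| ∈ {16}
|CD| ∈ {76/3}
|BD| ∈ [22, 54]
|AC| ∈ [28/3, 124/3]
|BC| ∈ [0, 238/3]

|CA| ∈ [28/3, 124/3]  (≈ [9.3333, 41.3333])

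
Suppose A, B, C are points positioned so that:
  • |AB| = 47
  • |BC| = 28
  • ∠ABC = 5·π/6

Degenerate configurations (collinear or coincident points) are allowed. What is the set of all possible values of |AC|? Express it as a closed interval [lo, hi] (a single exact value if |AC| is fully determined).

|AB| ∈ {47}
|BC| ∈ {28}
|AC| ∈ {√(1316·√(3) + 2993)}

|AC| = √(1316·√(3) + 2993)  (≈ 72.6111)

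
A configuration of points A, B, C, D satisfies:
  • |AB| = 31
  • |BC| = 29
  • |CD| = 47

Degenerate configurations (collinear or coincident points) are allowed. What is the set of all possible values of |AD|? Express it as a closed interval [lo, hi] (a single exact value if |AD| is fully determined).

|AB| ∈ {31}
|BC| ∈ {29}
|CD| ∈ {47}
|AC| ∈ [2, 60]
|BD| ∈ [18, 76]
|AD| ∈ [0, 107]

|AD| ∈ [0, 107]  (≈ [0.0000, 107.0000])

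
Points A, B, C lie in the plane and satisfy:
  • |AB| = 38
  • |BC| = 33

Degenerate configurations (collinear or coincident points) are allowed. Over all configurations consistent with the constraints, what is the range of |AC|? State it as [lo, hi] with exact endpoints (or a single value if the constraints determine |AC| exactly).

|AC| ∈ [5, 71]  (≈ [5.0000, 71.0000])

|AB| ∈ {38}
|BC| ∈ {33}
|AC| ∈ [5, 71]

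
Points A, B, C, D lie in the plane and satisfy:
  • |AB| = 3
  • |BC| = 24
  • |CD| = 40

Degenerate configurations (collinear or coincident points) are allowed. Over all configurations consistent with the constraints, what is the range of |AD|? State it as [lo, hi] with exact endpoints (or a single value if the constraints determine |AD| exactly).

|AB| ∈ {3}
|BC| ∈ {24}
|CD| ∈ {40}
|AC| ∈ [21, 27]
|BD| ∈ [16, 64]
|AD| ∈ [13, 67]

|AD| ∈ [13, 67]  (≈ [13.0000, 67.0000])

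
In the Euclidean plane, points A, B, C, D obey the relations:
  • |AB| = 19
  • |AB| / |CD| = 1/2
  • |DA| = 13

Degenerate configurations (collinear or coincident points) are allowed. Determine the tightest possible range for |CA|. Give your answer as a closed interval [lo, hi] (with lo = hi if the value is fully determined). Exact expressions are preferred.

|CA| ∈ [25, 51]  (≈ [25.0000, 51.0000])

|AB| ∈ {19}
|AD| ∈ {13}
|CD| ∈ {38}
|BD| ∈ [6, 32]
|AC| ∈ [25, 51]
|BC| ∈ [6, 70]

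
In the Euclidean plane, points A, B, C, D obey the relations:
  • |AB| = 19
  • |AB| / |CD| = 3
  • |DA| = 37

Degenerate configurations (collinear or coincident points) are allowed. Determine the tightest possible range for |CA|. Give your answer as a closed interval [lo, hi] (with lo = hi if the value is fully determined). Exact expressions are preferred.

|AB| ∈ {19}
|AD| ∈ {37}
|CD| ∈ {19/3}
|BD| ∈ [18, 56]
|AC| ∈ [92/3, 130/3]
|BC| ∈ [35/3, 187/3]

|CA| ∈ [92/3, 130/3]  (≈ [30.6667, 43.3333])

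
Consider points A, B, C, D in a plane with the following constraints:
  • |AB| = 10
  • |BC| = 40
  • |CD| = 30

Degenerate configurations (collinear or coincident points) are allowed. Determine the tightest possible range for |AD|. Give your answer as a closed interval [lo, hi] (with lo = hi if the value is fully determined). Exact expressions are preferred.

|AD| ∈ [0, 80]  (≈ [0.0000, 80.0000])

|AB| ∈ {10}
|BC| ∈ {40}
|CD| ∈ {30}
|AC| ∈ [30, 50]
|BD| ∈ [10, 70]
|AD| ∈ [0, 80]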